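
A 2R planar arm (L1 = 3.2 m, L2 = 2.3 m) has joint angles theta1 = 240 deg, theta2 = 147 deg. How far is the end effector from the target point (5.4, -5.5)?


End effector via forward kinematics:
x = L1*cos(t1) + L2*cos(t1+t2) = 0.4493
y = L1*sin(t1) + L2*sin(t1+t2) = -1.7271
Distance to target:
d = sqrt((5.4 - 0.4493)^2 + (-5.5 - -1.7271)^2)
= sqrt(24.5093 + 14.2348)
= 6.2245 m


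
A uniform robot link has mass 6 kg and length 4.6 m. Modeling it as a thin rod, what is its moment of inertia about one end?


I = (1/3) * m * L^2
= (1/3) * 6 * 4.6^2
= 0.333333 * 6 * 21.16
= 42.32 kg*m^2


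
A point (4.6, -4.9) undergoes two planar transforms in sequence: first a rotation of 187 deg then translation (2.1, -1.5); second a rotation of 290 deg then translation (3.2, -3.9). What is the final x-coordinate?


After transform 1:
x1 = cos(187)*4.6 - sin(187)*-4.9 + 2.1 = -3.0629
y1 = sin(187)*4.6 + cos(187)*-4.9 + -1.5 = 2.8029
After transform 2:
x2 = cos(290)*-3.0629 - sin(290)*2.8029 + 3.2
= 4.7863


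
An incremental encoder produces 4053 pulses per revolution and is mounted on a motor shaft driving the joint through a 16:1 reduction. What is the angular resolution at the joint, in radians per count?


counts per rev = 4053
effective counts at joint = 4053 * 16 = 64848
resolution = 2*pi / 64848
= 9.6891e-05 rad/count


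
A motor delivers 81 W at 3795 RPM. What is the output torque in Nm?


omega = 3795 * 2*pi/60 = 397.4115 rad/s
tau = P / omega = 81 / 397.4115
= 0.2038 Nm


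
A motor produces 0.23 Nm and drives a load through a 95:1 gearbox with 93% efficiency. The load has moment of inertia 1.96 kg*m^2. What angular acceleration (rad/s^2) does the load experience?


tau_out = tau_motor * N * eta
= 0.23 * 95 * 0.93 = 20.3205 Nm
alpha = tau_out / I = 20.3205 / 1.96
= 10.3676 rad/s^2


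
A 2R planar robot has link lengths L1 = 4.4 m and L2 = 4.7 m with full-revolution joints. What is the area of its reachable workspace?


r_max = L1 + L2 = 9.1 m
r_min = |L1 - L2| = 0.3 m
Area = pi*(r_max^2 - r_min^2)
= pi*(82.81 - 0.09)
= pi * 82.72
= 259.8725 m^2


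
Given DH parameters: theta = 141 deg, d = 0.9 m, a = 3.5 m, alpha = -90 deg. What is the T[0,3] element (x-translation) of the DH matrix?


T[0,3] = a * cos(theta)
= 3.5 * cos(141 deg)
= 3.5 * -0.7771
= -2.72


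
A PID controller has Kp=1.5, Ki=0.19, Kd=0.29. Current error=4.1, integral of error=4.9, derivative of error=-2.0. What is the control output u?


u = Kp*e + Ki*int(e) + Kd*de/dt
= 1.5*4.1 + 0.19*4.9 + 0.29*(-2.0)
= 6.15 + 0.931 + -0.58
= 6.501


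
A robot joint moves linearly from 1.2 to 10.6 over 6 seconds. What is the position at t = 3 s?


s = t/T = 3/6 = 0.5
p(t) = p0 + (pf-p0)*s
= 1.2 + (10.6 - 1.2) * 0.5
= 5.9


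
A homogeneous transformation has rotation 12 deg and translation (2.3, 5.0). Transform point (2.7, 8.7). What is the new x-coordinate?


x' = cos(theta)*px - sin(theta)*py + tx
= 0.9781*2.7 - 0.2079*8.7 + 2.3
= 3.1322


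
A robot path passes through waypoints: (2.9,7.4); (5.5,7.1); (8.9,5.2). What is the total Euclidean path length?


Segment lengths:
  seg1 = sqrt((2.6)^2 + (-0.3)^2) = 2.6173
  seg2 = sqrt((3.4)^2 + (-1.9)^2) = 3.8949
Total = 6.5121


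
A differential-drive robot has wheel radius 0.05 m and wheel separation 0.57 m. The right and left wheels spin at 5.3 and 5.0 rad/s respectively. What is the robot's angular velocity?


vR = r*wR = 0.05*5.3 = 0.265 m/s
vL = r*wL = 0.05*5.0 = 0.25 m/s
v = (vR+vL)/2 = 0.2575 m/s
omega = (vR-vL)/L = 0.0263 rad/s
angular velocity = 0.0263 rad/s


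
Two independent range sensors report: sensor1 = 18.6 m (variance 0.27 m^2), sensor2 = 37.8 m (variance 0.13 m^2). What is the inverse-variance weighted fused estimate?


w1 = (1/var1) / (1/var1 + 1/var2)
   = 3.7037 / (3.7037 + 7.6923) = 0.325
w2 = 1 - w1 = 0.675
fused = w1*s1 + w2*s2 = 6.045 + 25.515
= 31.56 m


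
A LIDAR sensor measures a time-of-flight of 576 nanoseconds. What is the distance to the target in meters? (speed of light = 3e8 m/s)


tof = 576 ns = 5.76e-07 s
dist = c * tof / 2
= 3e8 * 5.76e-07 / 2
= 86.4 m


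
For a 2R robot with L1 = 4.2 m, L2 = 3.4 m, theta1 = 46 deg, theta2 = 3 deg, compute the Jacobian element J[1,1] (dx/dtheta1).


J[1,1] = -L1*sin(t1) - L2*sin(t1+t2)
= -4.2*sin(46) - 3.4*sin(49)
= -5.5872


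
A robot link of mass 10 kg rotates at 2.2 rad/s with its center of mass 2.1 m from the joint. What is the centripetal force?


F = m * omega^2 * r
= 10 * 2.2^2 * 2.1
= 10 * 4.84 * 2.1
= 101.64 N


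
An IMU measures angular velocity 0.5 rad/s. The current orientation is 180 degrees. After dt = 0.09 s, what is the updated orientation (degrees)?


delta_theta = w * dt = 0.5 * 0.09 = 0.045 rad
= 2.5783 deg
theta_new = 180 + 2.5783 = 182.5783 deg


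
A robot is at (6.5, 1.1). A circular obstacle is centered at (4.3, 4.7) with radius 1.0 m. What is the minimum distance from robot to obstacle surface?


center_dist = sqrt((6.5-4.3)^2 + (1.1-4.7)^2)
= sqrt(4.84 + 12.96)
= 4.219
min_dist = center_dist - radius = 4.219 - 1.0 = 3.219 m


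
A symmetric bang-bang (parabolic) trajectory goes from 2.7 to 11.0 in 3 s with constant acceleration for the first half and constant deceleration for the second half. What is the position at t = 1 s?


Symmetric rest-to-rest: each phase covers (pf-p0)/2 in time T/2. 0.5*a*(T/2)^2 = (pf-p0)/2 => a = 4*(pf-p0)/T^2
a = 4*(11.0-2.7)/3^2 = 3.6889
t = 1 is in the acceleration phase (t <= T/2).
p = p0 + 0.5*a*t^2 = 2.7 + 0.5*3.6889*1^2
= 4.5444


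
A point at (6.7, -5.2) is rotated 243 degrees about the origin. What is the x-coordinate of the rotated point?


x' = x*cos(theta) - y*sin(theta)
cos(243 deg) = -0.454, sin(243 deg) = -0.891
x' = 6.7 * -0.454 - -5.2 * -0.891
= -3.0417 - 4.6332
= -7.675


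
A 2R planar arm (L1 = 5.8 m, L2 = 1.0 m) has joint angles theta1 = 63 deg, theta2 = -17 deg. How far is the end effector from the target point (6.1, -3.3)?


End effector via forward kinematics:
x = L1*cos(t1) + L2*cos(t1+t2) = 3.3278
y = L1*sin(t1) + L2*sin(t1+t2) = 5.8872
Distance to target:
d = sqrt((6.1 - 3.3278)^2 + (-3.3 - 5.8872)^2)
= sqrt(7.6851 + 84.4042)
= 9.5963 m


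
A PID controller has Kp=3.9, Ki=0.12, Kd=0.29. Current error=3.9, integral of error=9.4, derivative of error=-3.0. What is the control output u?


u = Kp*e + Ki*int(e) + Kd*de/dt
= 3.9*3.9 + 0.12*9.4 + 0.29*(-3.0)
= 15.21 + 1.128 + -0.87
= 15.468


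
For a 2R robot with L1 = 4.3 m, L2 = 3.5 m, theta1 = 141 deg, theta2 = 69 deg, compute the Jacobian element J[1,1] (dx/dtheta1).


J[1,1] = -L1*sin(t1) - L2*sin(t1+t2)
= -4.3*sin(141) - 3.5*sin(210)
= -0.9561


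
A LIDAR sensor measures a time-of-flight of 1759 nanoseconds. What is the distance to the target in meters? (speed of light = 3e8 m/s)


tof = 1759 ns = 1.759e-06 s
dist = c * tof / 2
= 3e8 * 1.759e-06 / 2
= 263.85 m


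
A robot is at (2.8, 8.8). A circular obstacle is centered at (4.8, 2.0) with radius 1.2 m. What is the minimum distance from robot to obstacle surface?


center_dist = sqrt((2.8-4.8)^2 + (8.8-2.0)^2)
= sqrt(4.0 + 46.24)
= 7.088
min_dist = center_dist - radius = 7.088 - 1.2 = 5.888 m


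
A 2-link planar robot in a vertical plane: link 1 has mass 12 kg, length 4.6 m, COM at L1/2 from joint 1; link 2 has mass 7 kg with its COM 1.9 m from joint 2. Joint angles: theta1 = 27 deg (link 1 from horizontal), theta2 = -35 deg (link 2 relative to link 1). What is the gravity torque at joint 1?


Horizontal distance from joint 1 to link-1 COM:
  x_c1 = (L1/2)*cos(t1) = 2.3 * 0.891 = 2.0493 m
Horizontal distance from joint 1 to link-2 COM:
  x_c2 = L1*cos(t1) + Lc2*cos(t1+t2)
       = 4.6*0.891 + 1.9*0.9903 = 5.9801 m
tau1 = m1*g*x_c1 + m2*g*x_c2
     = 12*9.81*2.0493 + 7*9.81*5.9801
     = 241.2454 + 410.6562
     = 651.9015 Nm


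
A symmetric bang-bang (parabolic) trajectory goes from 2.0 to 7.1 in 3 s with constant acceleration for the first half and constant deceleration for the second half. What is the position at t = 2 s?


Symmetric rest-to-rest: each phase covers (pf-p0)/2 in time T/2. 0.5*a*(T/2)^2 = (pf-p0)/2 => a = 4*(pf-p0)/T^2
a = 4*(7.1-2.0)/3^2 = 2.2667
t = 2 is in the deceleration phase (t > T/2).
p = pf - 0.5*a*(T-t)^2 = 7.1 - 0.5*2.2667*1^2
= 5.9667


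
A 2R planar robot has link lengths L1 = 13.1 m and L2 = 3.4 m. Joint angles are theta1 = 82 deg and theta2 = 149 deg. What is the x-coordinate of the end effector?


Convert angles to radians: theta1 = 1.4312, theta2 = 2.6005
x = L1*cos(theta1) + L2*cos(theta1+theta2)
x = 1.8232 + -2.1397
x = -0.3165


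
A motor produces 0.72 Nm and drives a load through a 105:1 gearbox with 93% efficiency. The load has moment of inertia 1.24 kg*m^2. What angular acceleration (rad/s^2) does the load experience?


tau_out = tau_motor * N * eta
= 0.72 * 105 * 0.93 = 70.308 Nm
alpha = tau_out / I = 70.308 / 1.24
= 56.7 rad/s^2


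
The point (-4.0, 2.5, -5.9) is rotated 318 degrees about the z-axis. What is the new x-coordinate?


Rotation about z-axis: x' = x*cos(theta) - y*sin(theta)
= -4.0 * 0.7431 - 2.5 * -0.6691
= -1.2998


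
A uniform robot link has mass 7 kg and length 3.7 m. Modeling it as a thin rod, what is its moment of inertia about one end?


I = (1/3) * m * L^2
= (1/3) * 7 * 3.7^2
= 0.333333 * 7 * 13.69
= 31.9433 kg*m^2


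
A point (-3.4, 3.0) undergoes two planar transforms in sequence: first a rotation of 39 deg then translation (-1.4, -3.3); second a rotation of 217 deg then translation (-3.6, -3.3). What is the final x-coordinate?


After transform 1:
x1 = cos(39)*-3.4 - sin(39)*3.0 + -1.4 = -5.9303
y1 = sin(39)*-3.4 + cos(39)*3.0 + -3.3 = -3.1083
After transform 2:
x2 = cos(217)*-5.9303 - sin(217)*-3.1083 + -3.6
= -0.7345


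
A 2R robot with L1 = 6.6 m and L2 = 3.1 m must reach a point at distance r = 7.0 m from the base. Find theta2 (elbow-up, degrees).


cos(theta2) = (r^2 - L1^2 - L2^2) / (2*L1*L2)
cos(theta2) = (49.0 - 43.56 - 9.61) / 40.92
cos(theta2) = -0.101906
theta2 = 95.8489 degrees


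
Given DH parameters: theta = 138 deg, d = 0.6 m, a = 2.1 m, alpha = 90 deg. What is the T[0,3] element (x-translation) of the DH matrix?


T[0,3] = a * cos(theta)
= 2.1 * cos(138 deg)
= 2.1 * -0.7431
= -1.5606


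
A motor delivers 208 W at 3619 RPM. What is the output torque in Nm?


omega = 3619 * 2*pi/60 = 378.9808 rad/s
tau = P / omega = 208 / 378.9808
= 0.5488 Nm


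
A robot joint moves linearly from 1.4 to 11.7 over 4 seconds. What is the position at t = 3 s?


s = t/T = 3/4 = 0.75
p(t) = p0 + (pf-p0)*s
= 1.4 + (11.7 - 1.4) * 0.75
= 9.125


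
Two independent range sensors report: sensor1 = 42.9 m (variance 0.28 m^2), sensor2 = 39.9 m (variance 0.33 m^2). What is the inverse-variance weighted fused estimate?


w1 = (1/var1) / (1/var1 + 1/var2)
   = 3.5714 / (3.5714 + 3.0303) = 0.541
w2 = 1 - w1 = 0.459
fused = w1*s1 + w2*s2 = 23.2082 + 18.3148
= 41.523 m


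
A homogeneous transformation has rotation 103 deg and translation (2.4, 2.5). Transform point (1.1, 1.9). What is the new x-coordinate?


x' = cos(theta)*px - sin(theta)*py + tx
= -0.225*1.1 - 0.9744*1.9 + 2.4
= 0.3013


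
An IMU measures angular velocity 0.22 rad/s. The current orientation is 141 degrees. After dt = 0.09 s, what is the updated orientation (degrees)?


delta_theta = w * dt = 0.22 * 0.09 = 0.0198 rad
= 1.1345 deg
theta_new = 141 + 1.1345 = 142.1345 deg


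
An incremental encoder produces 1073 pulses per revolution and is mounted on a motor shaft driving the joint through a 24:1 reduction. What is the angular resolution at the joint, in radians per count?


counts per rev = 1073
effective counts at joint = 1073 * 24 = 25752
resolution = 2*pi / 25752
= 2.4399e-04 rad/count


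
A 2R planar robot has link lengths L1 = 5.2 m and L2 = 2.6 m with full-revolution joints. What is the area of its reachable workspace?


r_max = L1 + L2 = 7.8 m
r_min = |L1 - L2| = 2.6 m
Area = pi*(r_max^2 - r_min^2)
= pi*(60.84 - 6.76)
= pi * 54.08
= 169.8973 m^2


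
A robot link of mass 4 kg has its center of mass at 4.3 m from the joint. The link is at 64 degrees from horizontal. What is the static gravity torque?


tau = m*g*L*cos(angle)
= 4 * 9.81 * 4.3 * cos(64 deg)
= 4 * 9.81 * 4.3 * 0.4384
= 73.9672 Nm


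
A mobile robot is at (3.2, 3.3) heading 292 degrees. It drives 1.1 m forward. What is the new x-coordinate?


x_new = x0 + d*cos(theta)
= 3.2 + 1.1*cos(292)
= 3.2 + 0.4121
= 3.6121


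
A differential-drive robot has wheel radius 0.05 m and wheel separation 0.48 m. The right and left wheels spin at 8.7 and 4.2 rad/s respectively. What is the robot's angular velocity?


vR = r*wR = 0.05*8.7 = 0.435 m/s
vL = r*wL = 0.05*4.2 = 0.21 m/s
v = (vR+vL)/2 = 0.3225 m/s
omega = (vR-vL)/L = 0.4687 rad/s
angular velocity = 0.4687 rad/s


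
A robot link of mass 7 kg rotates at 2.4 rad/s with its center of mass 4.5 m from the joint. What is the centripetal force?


F = m * omega^2 * r
= 7 * 2.4^2 * 4.5
= 7 * 5.76 * 4.5
= 181.44 N


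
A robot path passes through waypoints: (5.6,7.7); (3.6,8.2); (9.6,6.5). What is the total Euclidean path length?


Segment lengths:
  seg1 = sqrt((-2.0)^2 + (0.5)^2) = 2.0616
  seg2 = sqrt((6.0)^2 + (-1.7)^2) = 6.2362
Total = 8.2977


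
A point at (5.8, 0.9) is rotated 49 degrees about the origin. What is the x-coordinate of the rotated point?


x' = x*cos(theta) - y*sin(theta)
cos(49 deg) = 0.6561, sin(49 deg) = 0.7547
x' = 5.8 * 0.6561 - 0.9 * 0.7547
= 3.8051 - 0.6792
= 3.1259


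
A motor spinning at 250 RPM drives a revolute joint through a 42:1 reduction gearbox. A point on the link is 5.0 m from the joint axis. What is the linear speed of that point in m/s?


omega_motor = 250 * 2*pi/60 = 26.1799 rad/s
omega_joint = omega_motor / 42 = 0.6233 rad/s
v = omega_joint * r = 0.6233 * 5.0
= 3.1167 m/s


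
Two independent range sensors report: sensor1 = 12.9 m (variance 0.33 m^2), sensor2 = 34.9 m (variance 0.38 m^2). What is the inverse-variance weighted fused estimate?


w1 = (1/var1) / (1/var1 + 1/var2)
   = 3.0303 / (3.0303 + 2.6316) = 0.5352
w2 = 1 - w1 = 0.4648
fused = w1*s1 + w2*s2 = 6.9042 + 16.2211
= 23.1254 m


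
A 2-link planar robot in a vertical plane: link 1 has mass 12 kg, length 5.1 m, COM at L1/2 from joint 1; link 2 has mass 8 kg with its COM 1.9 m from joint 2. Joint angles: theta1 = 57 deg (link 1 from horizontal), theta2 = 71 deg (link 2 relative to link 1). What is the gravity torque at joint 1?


Horizontal distance from joint 1 to link-1 COM:
  x_c1 = (L1/2)*cos(t1) = 2.55 * 0.5446 = 1.3888 m
Horizontal distance from joint 1 to link-2 COM:
  x_c2 = L1*cos(t1) + Lc2*cos(t1+t2)
       = 5.1*0.5446 + 1.9*-0.6157 = 1.6079 m
tau1 = m1*g*x_c1 + m2*g*x_c2
     = 12*9.81*1.3888 + 8*9.81*1.6079
     = 163.493 + 126.1882
     = 289.6812 Nm


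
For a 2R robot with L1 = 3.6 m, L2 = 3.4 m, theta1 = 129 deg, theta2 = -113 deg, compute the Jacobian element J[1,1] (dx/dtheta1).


J[1,1] = -L1*sin(t1) - L2*sin(t1+t2)
= -3.6*sin(129) - 3.4*sin(16)
= -3.7349


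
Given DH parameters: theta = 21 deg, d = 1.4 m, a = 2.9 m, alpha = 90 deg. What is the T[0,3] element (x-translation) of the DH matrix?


T[0,3] = a * cos(theta)
= 2.9 * cos(21 deg)
= 2.9 * 0.9336
= 2.7074


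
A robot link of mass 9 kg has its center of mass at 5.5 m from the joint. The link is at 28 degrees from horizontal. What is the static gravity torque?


tau = m*g*L*cos(angle)
= 9 * 9.81 * 5.5 * cos(28 deg)
= 9 * 9.81 * 5.5 * 0.8829
= 428.7549 Nm


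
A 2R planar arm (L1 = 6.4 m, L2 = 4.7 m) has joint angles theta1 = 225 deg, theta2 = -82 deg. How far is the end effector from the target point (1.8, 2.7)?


End effector via forward kinematics:
x = L1*cos(t1) + L2*cos(t1+t2) = -8.2791
y = L1*sin(t1) + L2*sin(t1+t2) = -1.697
Distance to target:
d = sqrt((1.8 - -8.2791)^2 + (2.7 - -1.697)^2)
= sqrt(101.5877 + 19.3332)
= 10.9964 m


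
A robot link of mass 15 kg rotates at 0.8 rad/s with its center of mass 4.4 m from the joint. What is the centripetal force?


F = m * omega^2 * r
= 15 * 0.8^2 * 4.4
= 15 * 0.64 * 4.4
= 42.24 N


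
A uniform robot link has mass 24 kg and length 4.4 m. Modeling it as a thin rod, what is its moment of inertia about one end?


I = (1/3) * m * L^2
= (1/3) * 24 * 4.4^2
= 0.333333 * 24 * 19.36
= 154.88 kg*m^2


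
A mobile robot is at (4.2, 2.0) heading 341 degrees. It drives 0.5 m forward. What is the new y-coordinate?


y_new = y0 + d*sin(theta)
= 2.0 + 0.5*sin(341)
= 2.0 + -0.1628
= 1.8372


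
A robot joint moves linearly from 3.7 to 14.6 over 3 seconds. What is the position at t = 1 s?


s = t/T = 1/3 = 0.3333
p(t) = p0 + (pf-p0)*s
= 3.7 + (14.6 - 3.7) * 0.3333
= 7.3333


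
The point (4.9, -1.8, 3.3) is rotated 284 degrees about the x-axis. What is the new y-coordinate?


Rotation about x-axis: y' = y*cos(theta) - z*sin(theta)
= -1.8 * 0.2419 - 3.3 * -0.9703
= 2.7665


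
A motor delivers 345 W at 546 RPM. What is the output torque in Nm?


omega = 546 * 2*pi/60 = 57.177 rad/s
tau = P / omega = 345 / 57.177
= 6.0339 Nm


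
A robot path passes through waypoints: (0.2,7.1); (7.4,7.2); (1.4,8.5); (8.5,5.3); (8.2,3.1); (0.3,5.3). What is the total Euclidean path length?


Segment lengths:
  seg1 = sqrt((7.2)^2 + (0.1)^2) = 7.2007
  seg2 = sqrt((-6.0)^2 + (1.3)^2) = 6.1392
  seg3 = sqrt((7.1)^2 + (-3.2)^2) = 7.7878
  seg4 = sqrt((-0.3)^2 + (-2.2)^2) = 2.2204
  seg5 = sqrt((-7.9)^2 + (2.2)^2) = 8.2006
Total = 31.5487


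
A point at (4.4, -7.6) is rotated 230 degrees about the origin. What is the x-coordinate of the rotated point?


x' = x*cos(theta) - y*sin(theta)
cos(230 deg) = -0.6428, sin(230 deg) = -0.766
x' = 4.4 * -0.6428 - -7.6 * -0.766
= -2.8283 - 5.8219
= -8.6502


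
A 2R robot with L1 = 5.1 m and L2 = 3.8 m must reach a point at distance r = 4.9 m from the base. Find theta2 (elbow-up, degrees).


cos(theta2) = (r^2 - L1^2 - L2^2) / (2*L1*L2)
cos(theta2) = (24.01 - 26.01 - 14.44) / 38.76
cos(theta2) = -0.424149
theta2 = 115.0968 degrees


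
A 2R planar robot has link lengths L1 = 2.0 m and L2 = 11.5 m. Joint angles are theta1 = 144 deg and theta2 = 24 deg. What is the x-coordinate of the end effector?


Convert angles to radians: theta1 = 2.5133, theta2 = 0.4189
x = L1*cos(theta1) + L2*cos(theta1+theta2)
x = -1.618 + -11.2487
x = -12.8667


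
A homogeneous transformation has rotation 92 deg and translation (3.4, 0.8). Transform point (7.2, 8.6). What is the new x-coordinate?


x' = cos(theta)*px - sin(theta)*py + tx
= -0.0349*7.2 - 0.9994*8.6 + 3.4
= -5.446


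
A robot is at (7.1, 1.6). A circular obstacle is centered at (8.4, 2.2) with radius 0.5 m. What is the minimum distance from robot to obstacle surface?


center_dist = sqrt((7.1-8.4)^2 + (1.6-2.2)^2)
= sqrt(1.69 + 0.36)
= 1.4318
min_dist = center_dist - radius = 1.4318 - 0.5 = 0.9318 m


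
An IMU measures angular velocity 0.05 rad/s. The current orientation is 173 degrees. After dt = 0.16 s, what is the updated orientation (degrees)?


delta_theta = w * dt = 0.05 * 0.16 = 0.008 rad
= 0.4584 deg
theta_new = 173 + 0.4584 = 173.4584 deg


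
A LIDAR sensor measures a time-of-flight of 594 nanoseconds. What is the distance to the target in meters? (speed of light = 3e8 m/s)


tof = 594 ns = 5.94e-07 s
dist = c * tof / 2
= 3e8 * 5.94e-07 / 2
= 89.1 m


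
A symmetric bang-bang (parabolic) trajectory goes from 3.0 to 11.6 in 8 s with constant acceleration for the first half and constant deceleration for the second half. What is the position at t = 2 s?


Symmetric rest-to-rest: each phase covers (pf-p0)/2 in time T/2. 0.5*a*(T/2)^2 = (pf-p0)/2 => a = 4*(pf-p0)/T^2
a = 4*(11.6-3.0)/8^2 = 0.5375
t = 2 is in the acceleration phase (t <= T/2).
p = p0 + 0.5*a*t^2 = 3.0 + 0.5*0.5375*2^2
= 4.075


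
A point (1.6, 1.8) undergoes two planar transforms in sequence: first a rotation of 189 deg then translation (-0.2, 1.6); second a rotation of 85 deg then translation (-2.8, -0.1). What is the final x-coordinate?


After transform 1:
x1 = cos(189)*1.6 - sin(189)*1.8 + -0.2 = -1.4987
y1 = sin(189)*1.6 + cos(189)*1.8 + 1.6 = -0.4281
After transform 2:
x2 = cos(85)*-1.4987 - sin(85)*-0.4281 + -2.8
= -2.5041


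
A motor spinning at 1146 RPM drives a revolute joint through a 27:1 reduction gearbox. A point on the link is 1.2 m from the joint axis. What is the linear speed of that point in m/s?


omega_motor = 1146 * 2*pi/60 = 120.0088 rad/s
omega_joint = omega_motor / 27 = 4.4448 rad/s
v = omega_joint * r = 4.4448 * 1.2
= 5.3337 m/s


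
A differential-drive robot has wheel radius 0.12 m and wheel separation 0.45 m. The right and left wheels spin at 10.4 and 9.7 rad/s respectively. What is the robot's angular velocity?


vR = r*wR = 0.12*10.4 = 1.248 m/s
vL = r*wL = 0.12*9.7 = 1.164 m/s
v = (vR+vL)/2 = 1.206 m/s
omega = (vR-vL)/L = 0.1867 rad/s
angular velocity = 0.1867 rad/s


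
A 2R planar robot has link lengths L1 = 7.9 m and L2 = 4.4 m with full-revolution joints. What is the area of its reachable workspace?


r_max = L1 + L2 = 12.3 m
r_min = |L1 - L2| = 3.5 m
Area = pi*(r_max^2 - r_min^2)
= pi*(151.29 - 12.25)
= pi * 139.04
= 436.807 m^2


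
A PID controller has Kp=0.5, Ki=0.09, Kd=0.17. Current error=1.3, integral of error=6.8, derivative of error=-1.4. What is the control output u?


u = Kp*e + Ki*int(e) + Kd*de/dt
= 0.5*1.3 + 0.09*6.8 + 0.17*(-1.4)
= 0.65 + 0.612 + -0.238
= 1.024


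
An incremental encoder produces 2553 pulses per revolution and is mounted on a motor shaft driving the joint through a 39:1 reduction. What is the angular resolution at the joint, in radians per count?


counts per rev = 2553
effective counts at joint = 2553 * 39 = 99567
resolution = 2*pi / 99567
= 6.3105e-05 rad/count


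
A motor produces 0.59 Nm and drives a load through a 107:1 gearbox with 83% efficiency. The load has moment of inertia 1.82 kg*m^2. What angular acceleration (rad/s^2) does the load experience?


tau_out = tau_motor * N * eta
= 0.59 * 107 * 0.83 = 52.3979 Nm
alpha = tau_out / I = 52.3979 / 1.82
= 28.7901 rad/s^2


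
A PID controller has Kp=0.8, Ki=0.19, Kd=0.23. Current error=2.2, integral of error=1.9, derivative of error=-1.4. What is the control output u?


u = Kp*e + Ki*int(e) + Kd*de/dt
= 0.8*2.2 + 0.19*1.9 + 0.23*(-1.4)
= 1.76 + 0.361 + -0.322
= 1.799


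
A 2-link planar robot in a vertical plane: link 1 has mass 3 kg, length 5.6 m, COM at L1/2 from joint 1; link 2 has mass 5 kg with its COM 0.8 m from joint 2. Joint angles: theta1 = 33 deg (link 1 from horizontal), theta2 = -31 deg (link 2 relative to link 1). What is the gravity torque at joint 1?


Horizontal distance from joint 1 to link-1 COM:
  x_c1 = (L1/2)*cos(t1) = 2.8 * 0.8387 = 2.3483 m
Horizontal distance from joint 1 to link-2 COM:
  x_c2 = L1*cos(t1) + Lc2*cos(t1+t2)
       = 5.6*0.8387 + 0.8*0.9994 = 5.4961 m
tau1 = m1*g*x_c1 + m2*g*x_c2
     = 3*9.81*2.3483 + 5*9.81*5.4961
     = 69.1098 + 269.5821
     = 338.6919 Nm


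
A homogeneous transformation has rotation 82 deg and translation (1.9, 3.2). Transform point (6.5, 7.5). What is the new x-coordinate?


x' = cos(theta)*px - sin(theta)*py + tx
= 0.1392*6.5 - 0.9903*7.5 + 1.9
= -4.6224


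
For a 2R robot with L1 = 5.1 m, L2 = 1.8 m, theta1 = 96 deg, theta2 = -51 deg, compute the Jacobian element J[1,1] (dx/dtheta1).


J[1,1] = -L1*sin(t1) - L2*sin(t1+t2)
= -5.1*sin(96) - 1.8*sin(45)
= -6.3449


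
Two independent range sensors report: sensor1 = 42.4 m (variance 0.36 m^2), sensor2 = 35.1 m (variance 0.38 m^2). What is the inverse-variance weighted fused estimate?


w1 = (1/var1) / (1/var1 + 1/var2)
   = 2.7778 / (2.7778 + 2.6316) = 0.5135
w2 = 1 - w1 = 0.4865
fused = w1*s1 + w2*s2 = 21.773 + 17.0757
= 38.8486 m


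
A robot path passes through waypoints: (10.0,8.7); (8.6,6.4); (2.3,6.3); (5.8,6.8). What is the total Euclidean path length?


Segment lengths:
  seg1 = sqrt((-1.4)^2 + (-2.3)^2) = 2.6926
  seg2 = sqrt((-6.3)^2 + (-0.1)^2) = 6.3008
  seg3 = sqrt((3.5)^2 + (0.5)^2) = 3.5355
Total = 12.5289


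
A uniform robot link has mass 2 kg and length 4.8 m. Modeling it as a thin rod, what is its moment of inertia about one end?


I = (1/3) * m * L^2
= (1/3) * 2 * 4.8^2
= 0.333333 * 2 * 23.04
= 15.36 kg*m^2


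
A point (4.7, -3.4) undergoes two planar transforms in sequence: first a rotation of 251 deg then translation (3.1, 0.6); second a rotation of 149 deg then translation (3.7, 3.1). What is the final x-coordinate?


After transform 1:
x1 = cos(251)*4.7 - sin(251)*-3.4 + 3.1 = -1.6449
y1 = sin(251)*4.7 + cos(251)*-3.4 + 0.6 = -2.737
After transform 2:
x2 = cos(149)*-1.6449 - sin(149)*-2.737 + 3.7
= 6.5196


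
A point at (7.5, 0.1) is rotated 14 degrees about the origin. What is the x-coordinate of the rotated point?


x' = x*cos(theta) - y*sin(theta)
cos(14 deg) = 0.9703, sin(14 deg) = 0.2419
x' = 7.5 * 0.9703 - 0.1 * 0.2419
= 7.2772 - 0.0242
= 7.253


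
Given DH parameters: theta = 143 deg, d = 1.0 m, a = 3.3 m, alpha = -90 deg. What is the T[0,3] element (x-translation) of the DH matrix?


T[0,3] = a * cos(theta)
= 3.3 * cos(143 deg)
= 3.3 * -0.7986
= -2.6355


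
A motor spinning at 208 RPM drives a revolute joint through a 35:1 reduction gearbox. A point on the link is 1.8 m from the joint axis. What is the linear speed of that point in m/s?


omega_motor = 208 * 2*pi/60 = 21.7817 rad/s
omega_joint = omega_motor / 35 = 0.6223 rad/s
v = omega_joint * r = 0.6223 * 1.8
= 1.1202 m/s


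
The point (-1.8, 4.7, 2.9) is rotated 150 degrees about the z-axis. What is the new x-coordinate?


Rotation about z-axis: x' = x*cos(theta) - y*sin(theta)
= -1.8 * -0.866 - 4.7 * 0.5
= -0.7912


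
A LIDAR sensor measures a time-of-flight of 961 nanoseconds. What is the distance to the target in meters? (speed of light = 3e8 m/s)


tof = 961 ns = 9.61e-07 s
dist = c * tof / 2
= 3e8 * 9.61e-07 / 2
= 144.15 m


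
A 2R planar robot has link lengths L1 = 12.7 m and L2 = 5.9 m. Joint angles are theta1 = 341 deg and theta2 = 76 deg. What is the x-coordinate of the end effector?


Convert angles to radians: theta1 = 5.9516, theta2 = 1.3265
x = L1*cos(theta1) + L2*cos(theta1+theta2)
x = 12.0081 + 3.2134
x = 15.2215


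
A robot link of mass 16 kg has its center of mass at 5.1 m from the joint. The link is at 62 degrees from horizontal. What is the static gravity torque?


tau = m*g*L*cos(angle)
= 16 * 9.81 * 5.1 * cos(62 deg)
= 16 * 9.81 * 5.1 * 0.4695
= 375.8101 Nm


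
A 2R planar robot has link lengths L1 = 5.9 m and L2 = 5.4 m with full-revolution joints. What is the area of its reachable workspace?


r_max = L1 + L2 = 11.3 m
r_min = |L1 - L2| = 0.5 m
Area = pi*(r_max^2 - r_min^2)
= pi*(127.69 - 0.25)
= pi * 127.44
= 400.3646 m^2


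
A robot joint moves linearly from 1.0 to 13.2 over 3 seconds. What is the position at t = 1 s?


s = t/T = 1/3 = 0.3333
p(t) = p0 + (pf-p0)*s
= 1.0 + (13.2 - 1.0) * 0.3333
= 5.0667


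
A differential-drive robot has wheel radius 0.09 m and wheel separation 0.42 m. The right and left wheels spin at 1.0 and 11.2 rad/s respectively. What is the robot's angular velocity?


vR = r*wR = 0.09*1.0 = 0.09 m/s
vL = r*wL = 0.09*11.2 = 1.008 m/s
v = (vR+vL)/2 = 0.549 m/s
omega = (vR-vL)/L = -2.1857 rad/s
angular velocity = -2.1857 rad/s


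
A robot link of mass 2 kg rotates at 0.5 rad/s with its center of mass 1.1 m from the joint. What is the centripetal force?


F = m * omega^2 * r
= 2 * 0.5^2 * 1.1
= 2 * 0.25 * 1.1
= 0.55 N


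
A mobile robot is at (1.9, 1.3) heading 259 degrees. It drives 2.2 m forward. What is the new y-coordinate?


y_new = y0 + d*sin(theta)
= 1.3 + 2.2*sin(259)
= 1.3 + -2.1596
= -0.8596


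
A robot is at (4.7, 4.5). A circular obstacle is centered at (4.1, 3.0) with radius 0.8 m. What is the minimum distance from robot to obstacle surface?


center_dist = sqrt((4.7-4.1)^2 + (4.5-3.0)^2)
= sqrt(0.36 + 2.25)
= 1.6155
min_dist = center_dist - radius = 1.6155 - 0.8 = 0.8155 m


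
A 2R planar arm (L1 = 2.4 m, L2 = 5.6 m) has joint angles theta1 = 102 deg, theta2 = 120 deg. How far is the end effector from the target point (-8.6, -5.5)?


End effector via forward kinematics:
x = L1*cos(t1) + L2*cos(t1+t2) = -4.6606
y = L1*sin(t1) + L2*sin(t1+t2) = -1.3996
Distance to target:
d = sqrt((-8.6 - -4.6606)^2 + (-5.5 - -1.3996)^2)
= sqrt(15.5189 + 16.8135)
= 5.6862 m


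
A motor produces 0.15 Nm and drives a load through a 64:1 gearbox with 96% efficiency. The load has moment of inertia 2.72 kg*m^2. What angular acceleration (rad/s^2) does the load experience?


tau_out = tau_motor * N * eta
= 0.15 * 64 * 0.96 = 9.216 Nm
alpha = tau_out / I = 9.216 / 2.72
= 3.3882 rad/s^2


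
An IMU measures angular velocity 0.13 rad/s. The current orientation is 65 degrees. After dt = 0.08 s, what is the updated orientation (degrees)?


delta_theta = w * dt = 0.13 * 0.08 = 0.0104 rad
= 0.5959 deg
theta_new = 65 + 0.5959 = 65.5959 deg


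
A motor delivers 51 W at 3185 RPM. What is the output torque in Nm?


omega = 3185 * 2*pi/60 = 333.5324 rad/s
tau = P / omega = 51 / 333.5324
= 0.1529 Nm


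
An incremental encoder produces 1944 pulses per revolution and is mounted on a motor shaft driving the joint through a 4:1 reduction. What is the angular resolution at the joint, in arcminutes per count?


counts per rev = 1944
effective counts at joint = 1944 * 4 = 7776
resolution = 360*60 / 7776
= 2.7778 arcmin/count


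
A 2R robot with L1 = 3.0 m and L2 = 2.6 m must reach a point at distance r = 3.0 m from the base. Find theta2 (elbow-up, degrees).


cos(theta2) = (r^2 - L1^2 - L2^2) / (2*L1*L2)
cos(theta2) = (9.0 - 9.0 - 6.76) / 15.6
cos(theta2) = -0.433333
theta2 = 115.6793 degrees


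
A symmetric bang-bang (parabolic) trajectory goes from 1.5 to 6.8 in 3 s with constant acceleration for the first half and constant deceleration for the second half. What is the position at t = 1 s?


Symmetric rest-to-rest: each phase covers (pf-p0)/2 in time T/2. 0.5*a*(T/2)^2 = (pf-p0)/2 => a = 4*(pf-p0)/T^2
a = 4*(6.8-1.5)/3^2 = 2.3556
t = 1 is in the acceleration phase (t <= T/2).
p = p0 + 0.5*a*t^2 = 1.5 + 0.5*2.3556*1^2
= 2.6778


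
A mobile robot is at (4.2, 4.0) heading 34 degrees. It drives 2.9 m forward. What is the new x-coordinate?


x_new = x0 + d*cos(theta)
= 4.2 + 2.9*cos(34)
= 4.2 + 2.4042
= 6.6042


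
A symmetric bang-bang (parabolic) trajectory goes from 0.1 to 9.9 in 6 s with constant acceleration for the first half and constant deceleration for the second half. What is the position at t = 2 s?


Symmetric rest-to-rest: each phase covers (pf-p0)/2 in time T/2. 0.5*a*(T/2)^2 = (pf-p0)/2 => a = 4*(pf-p0)/T^2
a = 4*(9.9-0.1)/6^2 = 1.0889
t = 2 is in the acceleration phase (t <= T/2).
p = p0 + 0.5*a*t^2 = 0.1 + 0.5*1.0889*2^2
= 2.2778


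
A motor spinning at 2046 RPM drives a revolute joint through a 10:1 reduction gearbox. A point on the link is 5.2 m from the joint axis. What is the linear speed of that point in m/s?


omega_motor = 2046 * 2*pi/60 = 214.2566 rad/s
omega_joint = omega_motor / 10 = 21.4257 rad/s
v = omega_joint * r = 21.4257 * 5.2
= 111.4134 m/s


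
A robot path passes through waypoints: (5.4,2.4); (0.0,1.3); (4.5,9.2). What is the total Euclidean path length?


Segment lengths:
  seg1 = sqrt((-5.4)^2 + (-1.1)^2) = 5.5109
  seg2 = sqrt((4.5)^2 + (7.9)^2) = 9.0918
Total = 14.6027


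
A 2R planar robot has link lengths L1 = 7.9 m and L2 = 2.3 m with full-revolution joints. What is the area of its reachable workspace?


r_max = L1 + L2 = 10.2 m
r_min = |L1 - L2| = 5.6 m
Area = pi*(r_max^2 - r_min^2)
= pi*(104.04 - 31.36)
= pi * 72.68
= 228.331 m^2


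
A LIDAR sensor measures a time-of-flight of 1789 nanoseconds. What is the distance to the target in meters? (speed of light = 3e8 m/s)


tof = 1789 ns = 1.789e-06 s
dist = c * tof / 2
= 3e8 * 1.789e-06 / 2
= 268.35 m


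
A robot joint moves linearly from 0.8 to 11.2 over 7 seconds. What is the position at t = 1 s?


s = t/T = 1/7 = 0.1429
p(t) = p0 + (pf-p0)*s
= 0.8 + (11.2 - 0.8) * 0.1429
= 2.2857


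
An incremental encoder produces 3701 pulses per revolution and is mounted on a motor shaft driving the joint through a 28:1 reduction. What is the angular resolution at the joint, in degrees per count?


counts per rev = 3701
effective counts at joint = 3701 * 28 = 103628
resolution = 360 / 103628
= 0.0035 deg/count


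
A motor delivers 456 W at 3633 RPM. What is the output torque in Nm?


omega = 3633 * 2*pi/60 = 380.4469 rad/s
tau = P / omega = 456 / 380.4469
= 1.1986 Nm


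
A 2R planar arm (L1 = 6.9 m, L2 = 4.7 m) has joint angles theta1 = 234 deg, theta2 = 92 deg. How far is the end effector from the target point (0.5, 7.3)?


End effector via forward kinematics:
x = L1*cos(t1) + L2*cos(t1+t2) = -0.1592
y = L1*sin(t1) + L2*sin(t1+t2) = -8.2104
Distance to target:
d = sqrt((0.5 - -0.1592)^2 + (7.3 - -8.2104)^2)
= sqrt(0.4346 + 240.5732)
= 15.5244 m


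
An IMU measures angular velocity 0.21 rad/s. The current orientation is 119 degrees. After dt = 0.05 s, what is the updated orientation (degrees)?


delta_theta = w * dt = 0.21 * 0.05 = 0.0105 rad
= 0.6016 deg
theta_new = 119 + 0.6016 = 119.6016 deg


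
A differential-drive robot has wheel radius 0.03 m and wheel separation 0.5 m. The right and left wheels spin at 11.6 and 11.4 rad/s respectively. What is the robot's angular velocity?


vR = r*wR = 0.03*11.6 = 0.348 m/s
vL = r*wL = 0.03*11.4 = 0.342 m/s
v = (vR+vL)/2 = 0.345 m/s
omega = (vR-vL)/L = 0.012 rad/s
angular velocity = 0.012 rad/s


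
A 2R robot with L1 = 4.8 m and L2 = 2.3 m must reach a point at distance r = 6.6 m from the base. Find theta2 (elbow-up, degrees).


cos(theta2) = (r^2 - L1^2 - L2^2) / (2*L1*L2)
cos(theta2) = (43.56 - 23.04 - 5.29) / 22.08
cos(theta2) = 0.689764
theta2 = 46.3885 degrees


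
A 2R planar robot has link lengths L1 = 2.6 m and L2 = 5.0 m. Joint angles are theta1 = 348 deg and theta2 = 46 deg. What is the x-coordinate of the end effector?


Convert angles to radians: theta1 = 6.0737, theta2 = 0.8029
x = L1*cos(theta1) + L2*cos(theta1+theta2)
x = 2.5432 + 4.1452
x = 6.6884


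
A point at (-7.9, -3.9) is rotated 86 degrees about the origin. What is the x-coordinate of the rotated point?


x' = x*cos(theta) - y*sin(theta)
cos(86 deg) = 0.0698, sin(86 deg) = 0.9976
x' = -7.9 * 0.0698 - -3.9 * 0.9976
= -0.5511 - -3.8905
= 3.3394


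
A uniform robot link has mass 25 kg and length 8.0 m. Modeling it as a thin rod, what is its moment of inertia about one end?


I = (1/3) * m * L^2
= (1/3) * 25 * 8.0^2
= 0.333333 * 25 * 64.0
= 533.3333 kg*m^2


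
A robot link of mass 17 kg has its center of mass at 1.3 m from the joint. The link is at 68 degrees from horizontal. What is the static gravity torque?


tau = m*g*L*cos(angle)
= 17 * 9.81 * 1.3 * cos(68 deg)
= 17 * 9.81 * 1.3 * 0.3746
= 81.2151 Nm


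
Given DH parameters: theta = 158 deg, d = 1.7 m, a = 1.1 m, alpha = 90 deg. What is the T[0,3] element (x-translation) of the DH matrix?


T[0,3] = a * cos(theta)
= 1.1 * cos(158 deg)
= 1.1 * -0.9272
= -1.0199


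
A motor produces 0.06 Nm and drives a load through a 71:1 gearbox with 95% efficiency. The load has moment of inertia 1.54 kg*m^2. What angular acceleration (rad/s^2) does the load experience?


tau_out = tau_motor * N * eta
= 0.06 * 71 * 0.95 = 4.047 Nm
alpha = tau_out / I = 4.047 / 1.54
= 2.6279 rad/s^2


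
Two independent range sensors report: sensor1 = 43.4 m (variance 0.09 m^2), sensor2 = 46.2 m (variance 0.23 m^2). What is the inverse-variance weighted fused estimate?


w1 = (1/var1) / (1/var1 + 1/var2)
   = 11.1111 / (11.1111 + 4.3478) = 0.7188
w2 = 1 - w1 = 0.2812
fused = w1*s1 + w2*s2 = 31.1937 + 12.9938
= 44.1875 m


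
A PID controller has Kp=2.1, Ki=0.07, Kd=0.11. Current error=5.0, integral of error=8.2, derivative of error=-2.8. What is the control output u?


u = Kp*e + Ki*int(e) + Kd*de/dt
= 2.1*5.0 + 0.07*8.2 + 0.11*(-2.8)
= 10.5 + 0.574 + -0.308
= 10.766


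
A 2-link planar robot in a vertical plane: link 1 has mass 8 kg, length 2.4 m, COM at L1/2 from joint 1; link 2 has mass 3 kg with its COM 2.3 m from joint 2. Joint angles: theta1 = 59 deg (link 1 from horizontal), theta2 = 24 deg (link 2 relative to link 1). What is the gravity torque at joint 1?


Horizontal distance from joint 1 to link-1 COM:
  x_c1 = (L1/2)*cos(t1) = 1.2 * 0.515 = 0.618 m
Horizontal distance from joint 1 to link-2 COM:
  x_c2 = L1*cos(t1) + Lc2*cos(t1+t2)
       = 2.4*0.515 + 2.3*0.1219 = 1.5164 m
tau1 = m1*g*x_c1 + m2*g*x_c2
     = 8*9.81*0.618 + 3*9.81*1.5164
     = 48.5042 + 44.6274
     = 93.1316 Nm


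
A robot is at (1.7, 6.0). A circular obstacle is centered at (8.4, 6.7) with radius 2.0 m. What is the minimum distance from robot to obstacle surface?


center_dist = sqrt((1.7-8.4)^2 + (6.0-6.7)^2)
= sqrt(44.89 + 0.49)
= 6.7365
min_dist = center_dist - radius = 6.7365 - 2.0 = 4.7365 m


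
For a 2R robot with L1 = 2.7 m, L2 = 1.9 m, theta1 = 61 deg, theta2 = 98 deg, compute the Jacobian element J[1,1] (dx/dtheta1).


J[1,1] = -L1*sin(t1) - L2*sin(t1+t2)
= -2.7*sin(61) - 1.9*sin(159)
= -3.0424


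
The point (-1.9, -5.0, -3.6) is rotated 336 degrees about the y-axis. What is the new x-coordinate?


Rotation about y-axis: x' = x*cos(theta) + z*sin(theta)
= -1.9 * 0.9135 + -3.6 * -0.4067
= -0.2715


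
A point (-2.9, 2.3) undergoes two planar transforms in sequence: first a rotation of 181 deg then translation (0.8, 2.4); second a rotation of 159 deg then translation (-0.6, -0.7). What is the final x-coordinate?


After transform 1:
x1 = cos(181)*-2.9 - sin(181)*2.3 + 0.8 = 3.7397
y1 = sin(181)*-2.9 + cos(181)*2.3 + 2.4 = 0.151
After transform 2:
x2 = cos(159)*3.7397 - sin(159)*0.151 + -0.6
= -4.1454


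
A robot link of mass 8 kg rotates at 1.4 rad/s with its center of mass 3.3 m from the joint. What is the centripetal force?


F = m * omega^2 * r
= 8 * 1.4^2 * 3.3
= 8 * 1.96 * 3.3
= 51.744 N


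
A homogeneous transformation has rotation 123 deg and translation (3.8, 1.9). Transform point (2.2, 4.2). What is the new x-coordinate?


x' = cos(theta)*px - sin(theta)*py + tx
= -0.5446*2.2 - 0.8387*4.2 + 3.8
= -0.9206


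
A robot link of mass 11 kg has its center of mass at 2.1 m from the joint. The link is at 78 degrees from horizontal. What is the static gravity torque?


tau = m*g*L*cos(angle)
= 11 * 9.81 * 2.1 * cos(78 deg)
= 11 * 9.81 * 2.1 * 0.2079
= 47.1151 Nm


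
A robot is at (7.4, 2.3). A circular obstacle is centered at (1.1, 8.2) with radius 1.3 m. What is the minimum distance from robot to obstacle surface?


center_dist = sqrt((7.4-1.1)^2 + (2.3-8.2)^2)
= sqrt(39.69 + 34.81)
= 8.6313
min_dist = center_dist - radius = 8.6313 - 1.3 = 7.3313 m


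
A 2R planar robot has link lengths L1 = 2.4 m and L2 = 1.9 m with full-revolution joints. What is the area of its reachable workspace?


r_max = L1 + L2 = 4.3 m
r_min = |L1 - L2| = 0.5 m
Area = pi*(r_max^2 - r_min^2)
= pi*(18.49 - 0.25)
= pi * 18.24
= 57.3027 m^2


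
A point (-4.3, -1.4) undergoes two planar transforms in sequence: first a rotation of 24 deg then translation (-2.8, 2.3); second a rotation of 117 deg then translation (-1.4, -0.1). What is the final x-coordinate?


After transform 1:
x1 = cos(24)*-4.3 - sin(24)*-1.4 + -2.8 = -6.1588
y1 = sin(24)*-4.3 + cos(24)*-1.4 + 2.3 = -0.7279
After transform 2:
x2 = cos(117)*-6.1588 - sin(117)*-0.7279 + -1.4
= 2.0446


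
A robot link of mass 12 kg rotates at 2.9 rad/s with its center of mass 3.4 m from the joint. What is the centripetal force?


F = m * omega^2 * r
= 12 * 2.9^2 * 3.4
= 12 * 8.41 * 3.4
= 343.128 N
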